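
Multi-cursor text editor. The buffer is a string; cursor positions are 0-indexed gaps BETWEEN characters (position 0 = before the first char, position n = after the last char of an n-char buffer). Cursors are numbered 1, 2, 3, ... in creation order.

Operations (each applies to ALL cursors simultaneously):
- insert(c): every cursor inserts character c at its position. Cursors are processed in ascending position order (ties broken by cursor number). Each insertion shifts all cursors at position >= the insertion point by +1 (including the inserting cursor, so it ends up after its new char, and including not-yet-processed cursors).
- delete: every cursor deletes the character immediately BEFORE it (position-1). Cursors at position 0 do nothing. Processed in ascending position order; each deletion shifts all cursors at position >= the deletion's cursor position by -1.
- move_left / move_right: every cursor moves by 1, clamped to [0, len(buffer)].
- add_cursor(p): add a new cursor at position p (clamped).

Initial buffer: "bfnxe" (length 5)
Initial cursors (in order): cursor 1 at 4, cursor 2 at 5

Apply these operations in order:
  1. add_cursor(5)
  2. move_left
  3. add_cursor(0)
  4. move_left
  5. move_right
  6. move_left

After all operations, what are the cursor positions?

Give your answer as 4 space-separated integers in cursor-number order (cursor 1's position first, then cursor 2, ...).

Answer: 2 3 3 0

Derivation:
After op 1 (add_cursor(5)): buffer="bfnxe" (len 5), cursors c1@4 c2@5 c3@5, authorship .....
After op 2 (move_left): buffer="bfnxe" (len 5), cursors c1@3 c2@4 c3@4, authorship .....
After op 3 (add_cursor(0)): buffer="bfnxe" (len 5), cursors c4@0 c1@3 c2@4 c3@4, authorship .....
After op 4 (move_left): buffer="bfnxe" (len 5), cursors c4@0 c1@2 c2@3 c3@3, authorship .....
After op 5 (move_right): buffer="bfnxe" (len 5), cursors c4@1 c1@3 c2@4 c3@4, authorship .....
After op 6 (move_left): buffer="bfnxe" (len 5), cursors c4@0 c1@2 c2@3 c3@3, authorship .....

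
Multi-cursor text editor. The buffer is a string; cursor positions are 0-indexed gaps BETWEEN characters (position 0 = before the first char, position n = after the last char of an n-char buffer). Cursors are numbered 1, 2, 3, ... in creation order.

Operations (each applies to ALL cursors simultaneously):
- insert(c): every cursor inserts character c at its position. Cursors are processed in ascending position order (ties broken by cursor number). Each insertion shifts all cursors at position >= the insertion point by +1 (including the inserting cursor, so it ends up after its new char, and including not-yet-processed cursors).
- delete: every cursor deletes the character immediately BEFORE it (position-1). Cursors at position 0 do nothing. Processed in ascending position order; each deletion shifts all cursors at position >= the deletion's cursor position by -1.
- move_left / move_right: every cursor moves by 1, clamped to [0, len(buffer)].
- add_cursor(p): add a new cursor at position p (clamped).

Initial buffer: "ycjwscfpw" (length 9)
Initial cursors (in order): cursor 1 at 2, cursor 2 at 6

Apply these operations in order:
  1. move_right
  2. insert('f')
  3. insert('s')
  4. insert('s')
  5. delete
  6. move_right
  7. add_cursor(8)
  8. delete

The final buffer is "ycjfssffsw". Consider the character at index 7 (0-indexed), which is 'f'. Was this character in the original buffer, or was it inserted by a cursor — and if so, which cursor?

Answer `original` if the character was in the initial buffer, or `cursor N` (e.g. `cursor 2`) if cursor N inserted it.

Answer: cursor 2

Derivation:
After op 1 (move_right): buffer="ycjwscfpw" (len 9), cursors c1@3 c2@7, authorship .........
After op 2 (insert('f')): buffer="ycjfwscffpw" (len 11), cursors c1@4 c2@9, authorship ...1....2..
After op 3 (insert('s')): buffer="ycjfswscffspw" (len 13), cursors c1@5 c2@11, authorship ...11....22..
After op 4 (insert('s')): buffer="ycjfsswscffsspw" (len 15), cursors c1@6 c2@13, authorship ...111....222..
After op 5 (delete): buffer="ycjfswscffspw" (len 13), cursors c1@5 c2@11, authorship ...11....22..
After op 6 (move_right): buffer="ycjfswscffspw" (len 13), cursors c1@6 c2@12, authorship ...11....22..
After op 7 (add_cursor(8)): buffer="ycjfswscffspw" (len 13), cursors c1@6 c3@8 c2@12, authorship ...11....22..
After op 8 (delete): buffer="ycjfssffsw" (len 10), cursors c1@5 c3@6 c2@9, authorship ...11..22.
Authorship (.=original, N=cursor N): . . . 1 1 . . 2 2 .
Index 7: author = 2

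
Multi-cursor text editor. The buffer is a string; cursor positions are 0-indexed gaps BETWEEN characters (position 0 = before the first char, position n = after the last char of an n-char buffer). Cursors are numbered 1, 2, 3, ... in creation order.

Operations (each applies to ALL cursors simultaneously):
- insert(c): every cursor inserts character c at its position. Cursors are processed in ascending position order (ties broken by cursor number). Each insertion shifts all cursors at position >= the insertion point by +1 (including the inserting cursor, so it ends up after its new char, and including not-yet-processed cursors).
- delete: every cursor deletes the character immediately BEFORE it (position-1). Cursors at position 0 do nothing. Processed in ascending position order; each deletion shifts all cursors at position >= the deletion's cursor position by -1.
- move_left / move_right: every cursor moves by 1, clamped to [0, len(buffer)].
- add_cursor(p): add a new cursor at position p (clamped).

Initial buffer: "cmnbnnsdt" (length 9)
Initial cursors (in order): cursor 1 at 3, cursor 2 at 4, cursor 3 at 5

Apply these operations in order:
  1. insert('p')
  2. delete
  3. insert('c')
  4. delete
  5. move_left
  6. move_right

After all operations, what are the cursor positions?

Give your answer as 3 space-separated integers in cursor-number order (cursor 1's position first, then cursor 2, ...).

Answer: 3 4 5

Derivation:
After op 1 (insert('p')): buffer="cmnpbpnpnsdt" (len 12), cursors c1@4 c2@6 c3@8, authorship ...1.2.3....
After op 2 (delete): buffer="cmnbnnsdt" (len 9), cursors c1@3 c2@4 c3@5, authorship .........
After op 3 (insert('c')): buffer="cmncbcncnsdt" (len 12), cursors c1@4 c2@6 c3@8, authorship ...1.2.3....
After op 4 (delete): buffer="cmnbnnsdt" (len 9), cursors c1@3 c2@4 c3@5, authorship .........
After op 5 (move_left): buffer="cmnbnnsdt" (len 9), cursors c1@2 c2@3 c3@4, authorship .........
After op 6 (move_right): buffer="cmnbnnsdt" (len 9), cursors c1@3 c2@4 c3@5, authorship .........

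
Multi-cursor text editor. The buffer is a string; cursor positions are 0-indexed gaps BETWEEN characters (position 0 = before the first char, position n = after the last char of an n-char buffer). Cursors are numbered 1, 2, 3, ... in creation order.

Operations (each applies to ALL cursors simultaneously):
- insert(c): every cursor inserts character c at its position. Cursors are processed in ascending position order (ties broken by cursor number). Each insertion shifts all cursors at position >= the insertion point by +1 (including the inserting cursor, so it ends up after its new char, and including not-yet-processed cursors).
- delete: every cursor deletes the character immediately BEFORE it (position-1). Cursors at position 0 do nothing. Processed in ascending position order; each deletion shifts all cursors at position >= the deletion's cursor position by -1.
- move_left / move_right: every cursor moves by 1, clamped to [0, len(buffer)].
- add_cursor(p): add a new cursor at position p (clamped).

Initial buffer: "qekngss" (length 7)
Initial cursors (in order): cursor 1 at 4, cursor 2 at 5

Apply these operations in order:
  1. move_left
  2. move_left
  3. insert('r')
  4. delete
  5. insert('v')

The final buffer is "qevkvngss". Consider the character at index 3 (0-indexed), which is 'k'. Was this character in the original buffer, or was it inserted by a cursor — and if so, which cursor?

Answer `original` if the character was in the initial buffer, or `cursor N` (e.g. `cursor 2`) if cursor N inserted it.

After op 1 (move_left): buffer="qekngss" (len 7), cursors c1@3 c2@4, authorship .......
After op 2 (move_left): buffer="qekngss" (len 7), cursors c1@2 c2@3, authorship .......
After op 3 (insert('r')): buffer="qerkrngss" (len 9), cursors c1@3 c2@5, authorship ..1.2....
After op 4 (delete): buffer="qekngss" (len 7), cursors c1@2 c2@3, authorship .......
After op 5 (insert('v')): buffer="qevkvngss" (len 9), cursors c1@3 c2@5, authorship ..1.2....
Authorship (.=original, N=cursor N): . . 1 . 2 . . . .
Index 3: author = original

Answer: original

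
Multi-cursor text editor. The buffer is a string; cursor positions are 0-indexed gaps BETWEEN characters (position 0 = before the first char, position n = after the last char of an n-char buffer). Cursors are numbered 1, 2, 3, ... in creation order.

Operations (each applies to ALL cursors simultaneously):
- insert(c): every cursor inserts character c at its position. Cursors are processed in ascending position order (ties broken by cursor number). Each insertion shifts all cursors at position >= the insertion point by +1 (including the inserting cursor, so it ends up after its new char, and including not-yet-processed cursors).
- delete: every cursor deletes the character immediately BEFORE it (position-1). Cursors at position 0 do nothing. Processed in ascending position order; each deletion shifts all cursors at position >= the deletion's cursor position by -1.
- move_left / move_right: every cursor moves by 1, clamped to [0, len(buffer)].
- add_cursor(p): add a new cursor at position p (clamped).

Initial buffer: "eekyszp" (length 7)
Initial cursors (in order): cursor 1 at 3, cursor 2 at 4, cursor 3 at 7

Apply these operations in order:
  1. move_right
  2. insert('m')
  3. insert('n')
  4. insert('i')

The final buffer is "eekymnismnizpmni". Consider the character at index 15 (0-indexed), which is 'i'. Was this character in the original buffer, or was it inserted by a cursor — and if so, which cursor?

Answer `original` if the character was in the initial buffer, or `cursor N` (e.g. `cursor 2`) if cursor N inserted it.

Answer: cursor 3

Derivation:
After op 1 (move_right): buffer="eekyszp" (len 7), cursors c1@4 c2@5 c3@7, authorship .......
After op 2 (insert('m')): buffer="eekymsmzpm" (len 10), cursors c1@5 c2@7 c3@10, authorship ....1.2..3
After op 3 (insert('n')): buffer="eekymnsmnzpmn" (len 13), cursors c1@6 c2@9 c3@13, authorship ....11.22..33
After op 4 (insert('i')): buffer="eekymnismnizpmni" (len 16), cursors c1@7 c2@11 c3@16, authorship ....111.222..333
Authorship (.=original, N=cursor N): . . . . 1 1 1 . 2 2 2 . . 3 3 3
Index 15: author = 3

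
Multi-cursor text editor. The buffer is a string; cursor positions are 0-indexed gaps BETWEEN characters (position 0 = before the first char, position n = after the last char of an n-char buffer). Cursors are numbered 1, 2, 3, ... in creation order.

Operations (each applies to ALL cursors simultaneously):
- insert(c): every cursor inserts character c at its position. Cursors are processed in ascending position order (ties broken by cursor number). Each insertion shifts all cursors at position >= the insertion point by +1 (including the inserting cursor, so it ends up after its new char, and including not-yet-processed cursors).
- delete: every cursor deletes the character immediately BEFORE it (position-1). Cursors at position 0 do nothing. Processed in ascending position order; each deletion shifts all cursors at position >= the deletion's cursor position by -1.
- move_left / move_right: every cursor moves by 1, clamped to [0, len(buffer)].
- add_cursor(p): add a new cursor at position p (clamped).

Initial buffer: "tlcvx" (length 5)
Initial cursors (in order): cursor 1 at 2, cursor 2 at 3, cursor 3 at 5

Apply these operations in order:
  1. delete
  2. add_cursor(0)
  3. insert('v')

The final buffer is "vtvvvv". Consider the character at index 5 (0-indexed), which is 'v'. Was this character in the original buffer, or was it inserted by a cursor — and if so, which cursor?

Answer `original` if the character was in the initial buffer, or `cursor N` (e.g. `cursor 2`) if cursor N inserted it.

Answer: cursor 3

Derivation:
After op 1 (delete): buffer="tv" (len 2), cursors c1@1 c2@1 c3@2, authorship ..
After op 2 (add_cursor(0)): buffer="tv" (len 2), cursors c4@0 c1@1 c2@1 c3@2, authorship ..
After op 3 (insert('v')): buffer="vtvvvv" (len 6), cursors c4@1 c1@4 c2@4 c3@6, authorship 4.12.3
Authorship (.=original, N=cursor N): 4 . 1 2 . 3
Index 5: author = 3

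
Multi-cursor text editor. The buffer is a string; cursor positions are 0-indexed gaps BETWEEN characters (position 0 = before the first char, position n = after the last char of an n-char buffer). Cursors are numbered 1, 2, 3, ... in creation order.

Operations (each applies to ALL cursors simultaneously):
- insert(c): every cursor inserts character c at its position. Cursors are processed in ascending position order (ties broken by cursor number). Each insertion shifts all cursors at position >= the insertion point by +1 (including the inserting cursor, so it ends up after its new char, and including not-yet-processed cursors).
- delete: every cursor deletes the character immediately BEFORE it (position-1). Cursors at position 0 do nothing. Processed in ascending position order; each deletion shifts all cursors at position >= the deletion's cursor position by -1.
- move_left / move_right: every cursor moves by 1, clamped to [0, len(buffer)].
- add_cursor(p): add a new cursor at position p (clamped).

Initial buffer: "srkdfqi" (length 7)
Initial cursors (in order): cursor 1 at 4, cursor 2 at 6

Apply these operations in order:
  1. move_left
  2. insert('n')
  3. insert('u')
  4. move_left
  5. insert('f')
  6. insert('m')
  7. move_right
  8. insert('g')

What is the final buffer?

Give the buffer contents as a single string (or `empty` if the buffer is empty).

Answer: srknfmugdfnfmugqi

Derivation:
After op 1 (move_left): buffer="srkdfqi" (len 7), cursors c1@3 c2@5, authorship .......
After op 2 (insert('n')): buffer="srkndfnqi" (len 9), cursors c1@4 c2@7, authorship ...1..2..
After op 3 (insert('u')): buffer="srknudfnuqi" (len 11), cursors c1@5 c2@9, authorship ...11..22..
After op 4 (move_left): buffer="srknudfnuqi" (len 11), cursors c1@4 c2@8, authorship ...11..22..
After op 5 (insert('f')): buffer="srknfudfnfuqi" (len 13), cursors c1@5 c2@10, authorship ...111..222..
After op 6 (insert('m')): buffer="srknfmudfnfmuqi" (len 15), cursors c1@6 c2@12, authorship ...1111..2222..
After op 7 (move_right): buffer="srknfmudfnfmuqi" (len 15), cursors c1@7 c2@13, authorship ...1111..2222..
After op 8 (insert('g')): buffer="srknfmugdfnfmugqi" (len 17), cursors c1@8 c2@15, authorship ...11111..22222..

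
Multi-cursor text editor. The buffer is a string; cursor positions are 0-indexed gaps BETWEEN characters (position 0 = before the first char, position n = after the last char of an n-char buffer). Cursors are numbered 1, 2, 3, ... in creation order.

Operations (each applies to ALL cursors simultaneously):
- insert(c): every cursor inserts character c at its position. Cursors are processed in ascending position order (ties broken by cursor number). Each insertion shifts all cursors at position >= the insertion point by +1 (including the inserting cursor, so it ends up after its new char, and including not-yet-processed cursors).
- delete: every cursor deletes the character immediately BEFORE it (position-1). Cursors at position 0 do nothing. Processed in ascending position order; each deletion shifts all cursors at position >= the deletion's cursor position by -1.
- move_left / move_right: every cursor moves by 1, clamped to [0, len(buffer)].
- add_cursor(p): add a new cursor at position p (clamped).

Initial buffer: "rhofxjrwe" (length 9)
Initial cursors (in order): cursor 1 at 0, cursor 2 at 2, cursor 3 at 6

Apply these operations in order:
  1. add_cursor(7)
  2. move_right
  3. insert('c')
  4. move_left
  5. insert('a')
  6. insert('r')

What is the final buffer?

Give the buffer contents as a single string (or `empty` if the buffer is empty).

Answer: rarchoarcfxjrarcwarce

Derivation:
After op 1 (add_cursor(7)): buffer="rhofxjrwe" (len 9), cursors c1@0 c2@2 c3@6 c4@7, authorship .........
After op 2 (move_right): buffer="rhofxjrwe" (len 9), cursors c1@1 c2@3 c3@7 c4@8, authorship .........
After op 3 (insert('c')): buffer="rchocfxjrcwce" (len 13), cursors c1@2 c2@5 c3@10 c4@12, authorship .1..2....3.4.
After op 4 (move_left): buffer="rchocfxjrcwce" (len 13), cursors c1@1 c2@4 c3@9 c4@11, authorship .1..2....3.4.
After op 5 (insert('a')): buffer="rachoacfxjracwace" (len 17), cursors c1@2 c2@6 c3@12 c4@15, authorship .11..22....33.44.
After op 6 (insert('r')): buffer="rarchoarcfxjrarcwarce" (len 21), cursors c1@3 c2@8 c3@15 c4@19, authorship .111..222....333.444.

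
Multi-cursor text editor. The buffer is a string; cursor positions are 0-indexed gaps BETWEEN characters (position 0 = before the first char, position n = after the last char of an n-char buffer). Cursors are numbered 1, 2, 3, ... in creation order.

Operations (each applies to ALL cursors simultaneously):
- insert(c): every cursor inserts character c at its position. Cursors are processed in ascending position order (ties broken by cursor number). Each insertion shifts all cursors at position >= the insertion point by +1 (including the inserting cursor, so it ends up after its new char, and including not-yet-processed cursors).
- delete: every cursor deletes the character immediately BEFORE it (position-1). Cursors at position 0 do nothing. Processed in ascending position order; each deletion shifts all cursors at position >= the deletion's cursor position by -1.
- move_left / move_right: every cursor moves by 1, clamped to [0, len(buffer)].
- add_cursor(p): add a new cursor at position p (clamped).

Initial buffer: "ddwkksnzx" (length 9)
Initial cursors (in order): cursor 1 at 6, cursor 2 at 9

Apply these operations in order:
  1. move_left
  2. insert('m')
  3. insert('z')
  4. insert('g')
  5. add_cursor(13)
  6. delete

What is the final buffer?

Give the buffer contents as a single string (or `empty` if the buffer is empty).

After op 1 (move_left): buffer="ddwkksnzx" (len 9), cursors c1@5 c2@8, authorship .........
After op 2 (insert('m')): buffer="ddwkkmsnzmx" (len 11), cursors c1@6 c2@10, authorship .....1...2.
After op 3 (insert('z')): buffer="ddwkkmzsnzmzx" (len 13), cursors c1@7 c2@12, authorship .....11...22.
After op 4 (insert('g')): buffer="ddwkkmzgsnzmzgx" (len 15), cursors c1@8 c2@14, authorship .....111...222.
After op 5 (add_cursor(13)): buffer="ddwkkmzgsnzmzgx" (len 15), cursors c1@8 c3@13 c2@14, authorship .....111...222.
After op 6 (delete): buffer="ddwkkmzsnzmx" (len 12), cursors c1@7 c2@11 c3@11, authorship .....11...2.

Answer: ddwkkmzsnzmx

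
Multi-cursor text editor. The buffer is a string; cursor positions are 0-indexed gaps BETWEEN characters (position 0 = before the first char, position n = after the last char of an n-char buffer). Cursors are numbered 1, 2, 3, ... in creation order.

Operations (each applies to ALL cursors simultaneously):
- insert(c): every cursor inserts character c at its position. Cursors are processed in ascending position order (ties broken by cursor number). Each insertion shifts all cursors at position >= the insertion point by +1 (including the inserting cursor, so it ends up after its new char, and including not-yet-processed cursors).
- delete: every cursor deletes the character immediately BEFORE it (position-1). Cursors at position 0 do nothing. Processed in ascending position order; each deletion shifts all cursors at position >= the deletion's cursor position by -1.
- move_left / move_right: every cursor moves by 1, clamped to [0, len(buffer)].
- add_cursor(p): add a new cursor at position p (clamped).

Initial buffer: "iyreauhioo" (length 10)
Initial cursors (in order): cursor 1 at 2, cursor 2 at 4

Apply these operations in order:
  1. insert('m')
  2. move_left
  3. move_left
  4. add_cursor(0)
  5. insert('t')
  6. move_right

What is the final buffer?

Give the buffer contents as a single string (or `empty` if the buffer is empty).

Answer: titymrtemauhioo

Derivation:
After op 1 (insert('m')): buffer="iymremauhioo" (len 12), cursors c1@3 c2@6, authorship ..1..2......
After op 2 (move_left): buffer="iymremauhioo" (len 12), cursors c1@2 c2@5, authorship ..1..2......
After op 3 (move_left): buffer="iymremauhioo" (len 12), cursors c1@1 c2@4, authorship ..1..2......
After op 4 (add_cursor(0)): buffer="iymremauhioo" (len 12), cursors c3@0 c1@1 c2@4, authorship ..1..2......
After op 5 (insert('t')): buffer="titymrtemauhioo" (len 15), cursors c3@1 c1@3 c2@7, authorship 3.1.1.2.2......
After op 6 (move_right): buffer="titymrtemauhioo" (len 15), cursors c3@2 c1@4 c2@8, authorship 3.1.1.2.2......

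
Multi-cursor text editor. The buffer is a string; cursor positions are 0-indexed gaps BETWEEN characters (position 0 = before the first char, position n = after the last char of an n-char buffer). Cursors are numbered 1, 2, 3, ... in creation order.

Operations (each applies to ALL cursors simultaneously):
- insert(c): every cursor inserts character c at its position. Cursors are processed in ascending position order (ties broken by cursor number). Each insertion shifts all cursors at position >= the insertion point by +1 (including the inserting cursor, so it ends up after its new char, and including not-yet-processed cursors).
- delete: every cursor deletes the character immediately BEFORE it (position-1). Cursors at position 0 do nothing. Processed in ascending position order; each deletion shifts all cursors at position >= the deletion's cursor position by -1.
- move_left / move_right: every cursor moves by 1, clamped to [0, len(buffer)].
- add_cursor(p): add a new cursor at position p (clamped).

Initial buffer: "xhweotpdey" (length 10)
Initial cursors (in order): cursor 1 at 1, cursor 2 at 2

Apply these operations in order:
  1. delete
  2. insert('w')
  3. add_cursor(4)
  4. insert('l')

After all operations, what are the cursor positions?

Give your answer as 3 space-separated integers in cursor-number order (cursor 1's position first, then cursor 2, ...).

Answer: 4 4 7

Derivation:
After op 1 (delete): buffer="weotpdey" (len 8), cursors c1@0 c2@0, authorship ........
After op 2 (insert('w')): buffer="wwweotpdey" (len 10), cursors c1@2 c2@2, authorship 12........
After op 3 (add_cursor(4)): buffer="wwweotpdey" (len 10), cursors c1@2 c2@2 c3@4, authorship 12........
After op 4 (insert('l')): buffer="wwllwelotpdey" (len 13), cursors c1@4 c2@4 c3@7, authorship 1212..3......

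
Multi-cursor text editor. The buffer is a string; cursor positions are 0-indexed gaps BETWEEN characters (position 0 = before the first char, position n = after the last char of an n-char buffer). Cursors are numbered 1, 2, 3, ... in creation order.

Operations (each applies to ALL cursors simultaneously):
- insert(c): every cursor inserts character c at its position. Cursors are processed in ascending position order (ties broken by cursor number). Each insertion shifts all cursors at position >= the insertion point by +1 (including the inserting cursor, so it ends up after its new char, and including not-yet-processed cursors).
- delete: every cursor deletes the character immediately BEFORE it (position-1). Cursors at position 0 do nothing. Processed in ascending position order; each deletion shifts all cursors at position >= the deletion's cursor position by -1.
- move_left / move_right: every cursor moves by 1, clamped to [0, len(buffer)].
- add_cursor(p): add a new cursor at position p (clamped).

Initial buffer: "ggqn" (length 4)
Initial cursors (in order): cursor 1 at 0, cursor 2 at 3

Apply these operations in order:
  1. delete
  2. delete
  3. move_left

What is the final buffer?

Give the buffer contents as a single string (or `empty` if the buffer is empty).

Answer: gn

Derivation:
After op 1 (delete): buffer="ggn" (len 3), cursors c1@0 c2@2, authorship ...
After op 2 (delete): buffer="gn" (len 2), cursors c1@0 c2@1, authorship ..
After op 3 (move_left): buffer="gn" (len 2), cursors c1@0 c2@0, authorship ..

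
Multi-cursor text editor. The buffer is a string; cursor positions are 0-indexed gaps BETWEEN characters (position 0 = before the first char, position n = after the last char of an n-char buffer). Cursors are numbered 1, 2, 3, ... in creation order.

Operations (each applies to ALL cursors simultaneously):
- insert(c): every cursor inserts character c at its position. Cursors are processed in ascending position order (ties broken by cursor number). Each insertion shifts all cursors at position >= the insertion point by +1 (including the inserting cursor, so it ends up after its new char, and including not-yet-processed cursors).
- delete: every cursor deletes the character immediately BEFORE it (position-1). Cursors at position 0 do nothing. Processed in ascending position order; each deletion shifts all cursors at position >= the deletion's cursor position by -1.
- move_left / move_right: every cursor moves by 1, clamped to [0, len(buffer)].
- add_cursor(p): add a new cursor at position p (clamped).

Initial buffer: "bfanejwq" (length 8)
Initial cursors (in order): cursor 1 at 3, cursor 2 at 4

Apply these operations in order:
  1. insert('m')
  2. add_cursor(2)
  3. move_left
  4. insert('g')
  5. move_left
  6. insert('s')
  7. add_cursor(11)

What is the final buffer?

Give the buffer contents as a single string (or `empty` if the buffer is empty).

After op 1 (insert('m')): buffer="bfamnmejwq" (len 10), cursors c1@4 c2@6, authorship ...1.2....
After op 2 (add_cursor(2)): buffer="bfamnmejwq" (len 10), cursors c3@2 c1@4 c2@6, authorship ...1.2....
After op 3 (move_left): buffer="bfamnmejwq" (len 10), cursors c3@1 c1@3 c2@5, authorship ...1.2....
After op 4 (insert('g')): buffer="bgfagmngmejwq" (len 13), cursors c3@2 c1@5 c2@8, authorship .3..11.22....
After op 5 (move_left): buffer="bgfagmngmejwq" (len 13), cursors c3@1 c1@4 c2@7, authorship .3..11.22....
After op 6 (insert('s')): buffer="bsgfasgmnsgmejwq" (len 16), cursors c3@2 c1@6 c2@10, authorship .33..111.222....
After op 7 (add_cursor(11)): buffer="bsgfasgmnsgmejwq" (len 16), cursors c3@2 c1@6 c2@10 c4@11, authorship .33..111.222....

Answer: bsgfasgmnsgmejwq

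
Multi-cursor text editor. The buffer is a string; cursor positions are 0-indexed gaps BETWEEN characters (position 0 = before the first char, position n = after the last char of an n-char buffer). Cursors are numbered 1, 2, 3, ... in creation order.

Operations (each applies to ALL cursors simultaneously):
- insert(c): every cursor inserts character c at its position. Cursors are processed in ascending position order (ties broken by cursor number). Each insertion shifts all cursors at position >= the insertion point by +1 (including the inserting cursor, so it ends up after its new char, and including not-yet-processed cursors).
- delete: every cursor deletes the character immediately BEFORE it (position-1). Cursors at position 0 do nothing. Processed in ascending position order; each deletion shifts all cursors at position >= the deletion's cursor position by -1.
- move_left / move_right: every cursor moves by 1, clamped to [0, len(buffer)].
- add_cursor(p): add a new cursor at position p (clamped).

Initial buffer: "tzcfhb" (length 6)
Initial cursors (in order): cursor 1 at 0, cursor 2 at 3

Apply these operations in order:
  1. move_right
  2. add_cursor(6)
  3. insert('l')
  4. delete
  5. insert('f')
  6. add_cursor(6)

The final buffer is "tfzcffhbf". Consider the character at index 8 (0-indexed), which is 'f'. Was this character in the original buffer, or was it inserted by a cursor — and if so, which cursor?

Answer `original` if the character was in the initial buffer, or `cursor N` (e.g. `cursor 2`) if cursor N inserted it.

After op 1 (move_right): buffer="tzcfhb" (len 6), cursors c1@1 c2@4, authorship ......
After op 2 (add_cursor(6)): buffer="tzcfhb" (len 6), cursors c1@1 c2@4 c3@6, authorship ......
After op 3 (insert('l')): buffer="tlzcflhbl" (len 9), cursors c1@2 c2@6 c3@9, authorship .1...2..3
After op 4 (delete): buffer="tzcfhb" (len 6), cursors c1@1 c2@4 c3@6, authorship ......
After op 5 (insert('f')): buffer="tfzcffhbf" (len 9), cursors c1@2 c2@6 c3@9, authorship .1...2..3
After op 6 (add_cursor(6)): buffer="tfzcffhbf" (len 9), cursors c1@2 c2@6 c4@6 c3@9, authorship .1...2..3
Authorship (.=original, N=cursor N): . 1 . . . 2 . . 3
Index 8: author = 3

Answer: cursor 3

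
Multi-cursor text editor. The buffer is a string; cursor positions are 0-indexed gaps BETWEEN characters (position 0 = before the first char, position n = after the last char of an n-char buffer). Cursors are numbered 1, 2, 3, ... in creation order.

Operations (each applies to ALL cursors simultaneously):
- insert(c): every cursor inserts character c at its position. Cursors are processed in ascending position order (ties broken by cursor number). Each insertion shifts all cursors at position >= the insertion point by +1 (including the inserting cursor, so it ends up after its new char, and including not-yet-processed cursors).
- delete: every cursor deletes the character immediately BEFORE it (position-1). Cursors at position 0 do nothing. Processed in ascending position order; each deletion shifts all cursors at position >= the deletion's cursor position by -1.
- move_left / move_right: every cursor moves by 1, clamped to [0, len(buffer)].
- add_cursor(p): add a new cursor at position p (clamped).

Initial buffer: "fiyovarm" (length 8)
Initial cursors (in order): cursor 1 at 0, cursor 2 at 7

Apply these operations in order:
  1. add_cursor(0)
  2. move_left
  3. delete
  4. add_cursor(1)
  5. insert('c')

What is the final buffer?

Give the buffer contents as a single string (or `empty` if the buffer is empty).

Answer: ccfciyovcrm

Derivation:
After op 1 (add_cursor(0)): buffer="fiyovarm" (len 8), cursors c1@0 c3@0 c2@7, authorship ........
After op 2 (move_left): buffer="fiyovarm" (len 8), cursors c1@0 c3@0 c2@6, authorship ........
After op 3 (delete): buffer="fiyovrm" (len 7), cursors c1@0 c3@0 c2@5, authorship .......
After op 4 (add_cursor(1)): buffer="fiyovrm" (len 7), cursors c1@0 c3@0 c4@1 c2@5, authorship .......
After op 5 (insert('c')): buffer="ccfciyovcrm" (len 11), cursors c1@2 c3@2 c4@4 c2@9, authorship 13.4....2..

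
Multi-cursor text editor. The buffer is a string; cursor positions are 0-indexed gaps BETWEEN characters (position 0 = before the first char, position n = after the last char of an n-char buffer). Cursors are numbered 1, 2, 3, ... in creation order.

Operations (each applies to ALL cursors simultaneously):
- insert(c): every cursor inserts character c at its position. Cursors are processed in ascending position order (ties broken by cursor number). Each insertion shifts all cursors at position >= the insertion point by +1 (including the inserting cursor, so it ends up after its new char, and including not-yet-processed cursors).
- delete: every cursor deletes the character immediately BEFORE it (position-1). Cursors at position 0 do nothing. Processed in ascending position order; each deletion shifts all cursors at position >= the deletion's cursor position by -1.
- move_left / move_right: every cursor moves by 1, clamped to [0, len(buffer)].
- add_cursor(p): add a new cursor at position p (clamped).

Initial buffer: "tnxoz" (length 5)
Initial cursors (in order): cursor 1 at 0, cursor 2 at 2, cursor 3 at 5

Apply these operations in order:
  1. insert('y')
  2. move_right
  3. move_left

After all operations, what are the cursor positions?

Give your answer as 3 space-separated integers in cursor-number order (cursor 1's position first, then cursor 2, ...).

After op 1 (insert('y')): buffer="ytnyxozy" (len 8), cursors c1@1 c2@4 c3@8, authorship 1..2...3
After op 2 (move_right): buffer="ytnyxozy" (len 8), cursors c1@2 c2@5 c3@8, authorship 1..2...3
After op 3 (move_left): buffer="ytnyxozy" (len 8), cursors c1@1 c2@4 c3@7, authorship 1..2...3

Answer: 1 4 7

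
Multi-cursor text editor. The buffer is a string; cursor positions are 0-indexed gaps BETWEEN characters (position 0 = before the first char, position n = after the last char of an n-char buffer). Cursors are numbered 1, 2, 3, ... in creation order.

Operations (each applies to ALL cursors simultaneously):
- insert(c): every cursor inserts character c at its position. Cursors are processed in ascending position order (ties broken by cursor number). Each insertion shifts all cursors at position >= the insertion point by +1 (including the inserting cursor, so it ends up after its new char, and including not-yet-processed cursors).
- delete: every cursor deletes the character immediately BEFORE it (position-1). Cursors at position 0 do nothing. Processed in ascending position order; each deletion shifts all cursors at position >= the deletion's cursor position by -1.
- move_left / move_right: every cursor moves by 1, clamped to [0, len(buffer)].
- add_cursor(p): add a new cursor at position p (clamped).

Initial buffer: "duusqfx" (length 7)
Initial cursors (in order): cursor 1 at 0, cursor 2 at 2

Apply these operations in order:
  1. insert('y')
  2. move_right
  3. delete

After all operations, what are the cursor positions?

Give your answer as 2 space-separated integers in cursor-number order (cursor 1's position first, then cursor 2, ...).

After op 1 (insert('y')): buffer="yduyusqfx" (len 9), cursors c1@1 c2@4, authorship 1..2.....
After op 2 (move_right): buffer="yduyusqfx" (len 9), cursors c1@2 c2@5, authorship 1..2.....
After op 3 (delete): buffer="yuysqfx" (len 7), cursors c1@1 c2@3, authorship 1.2....

Answer: 1 3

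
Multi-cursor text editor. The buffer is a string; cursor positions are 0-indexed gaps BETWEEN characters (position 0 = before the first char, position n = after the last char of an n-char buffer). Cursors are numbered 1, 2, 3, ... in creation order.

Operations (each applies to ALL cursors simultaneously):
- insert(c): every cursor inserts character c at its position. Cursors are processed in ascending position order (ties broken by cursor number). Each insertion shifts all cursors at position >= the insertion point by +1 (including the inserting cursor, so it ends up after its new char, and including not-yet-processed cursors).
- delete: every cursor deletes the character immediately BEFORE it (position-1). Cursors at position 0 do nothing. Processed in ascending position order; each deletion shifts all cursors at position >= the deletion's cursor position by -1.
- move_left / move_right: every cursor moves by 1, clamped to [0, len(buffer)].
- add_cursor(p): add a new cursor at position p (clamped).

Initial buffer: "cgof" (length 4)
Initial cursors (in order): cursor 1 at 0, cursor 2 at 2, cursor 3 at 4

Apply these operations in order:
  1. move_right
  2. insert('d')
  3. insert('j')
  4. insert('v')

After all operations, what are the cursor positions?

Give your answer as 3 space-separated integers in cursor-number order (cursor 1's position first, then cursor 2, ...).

After op 1 (move_right): buffer="cgof" (len 4), cursors c1@1 c2@3 c3@4, authorship ....
After op 2 (insert('d')): buffer="cdgodfd" (len 7), cursors c1@2 c2@5 c3@7, authorship .1..2.3
After op 3 (insert('j')): buffer="cdjgodjfdj" (len 10), cursors c1@3 c2@7 c3@10, authorship .11..22.33
After op 4 (insert('v')): buffer="cdjvgodjvfdjv" (len 13), cursors c1@4 c2@9 c3@13, authorship .111..222.333

Answer: 4 9 13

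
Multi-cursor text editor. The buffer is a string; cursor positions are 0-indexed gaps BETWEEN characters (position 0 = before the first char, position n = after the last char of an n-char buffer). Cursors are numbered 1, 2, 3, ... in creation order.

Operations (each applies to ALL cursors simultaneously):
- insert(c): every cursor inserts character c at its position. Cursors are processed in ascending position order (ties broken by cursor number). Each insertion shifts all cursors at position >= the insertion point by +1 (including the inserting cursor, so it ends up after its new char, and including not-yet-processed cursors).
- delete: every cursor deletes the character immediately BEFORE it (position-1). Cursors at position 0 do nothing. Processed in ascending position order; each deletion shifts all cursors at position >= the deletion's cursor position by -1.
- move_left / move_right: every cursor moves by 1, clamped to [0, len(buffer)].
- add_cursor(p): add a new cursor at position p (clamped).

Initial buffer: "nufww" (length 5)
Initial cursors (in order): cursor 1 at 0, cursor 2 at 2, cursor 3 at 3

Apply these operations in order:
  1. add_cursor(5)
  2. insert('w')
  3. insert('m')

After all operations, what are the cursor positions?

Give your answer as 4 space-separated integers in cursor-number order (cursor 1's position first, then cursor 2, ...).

Answer: 2 6 9 13

Derivation:
After op 1 (add_cursor(5)): buffer="nufww" (len 5), cursors c1@0 c2@2 c3@3 c4@5, authorship .....
After op 2 (insert('w')): buffer="wnuwfwwww" (len 9), cursors c1@1 c2@4 c3@6 c4@9, authorship 1..2.3..4
After op 3 (insert('m')): buffer="wmnuwmfwmwwwm" (len 13), cursors c1@2 c2@6 c3@9 c4@13, authorship 11..22.33..44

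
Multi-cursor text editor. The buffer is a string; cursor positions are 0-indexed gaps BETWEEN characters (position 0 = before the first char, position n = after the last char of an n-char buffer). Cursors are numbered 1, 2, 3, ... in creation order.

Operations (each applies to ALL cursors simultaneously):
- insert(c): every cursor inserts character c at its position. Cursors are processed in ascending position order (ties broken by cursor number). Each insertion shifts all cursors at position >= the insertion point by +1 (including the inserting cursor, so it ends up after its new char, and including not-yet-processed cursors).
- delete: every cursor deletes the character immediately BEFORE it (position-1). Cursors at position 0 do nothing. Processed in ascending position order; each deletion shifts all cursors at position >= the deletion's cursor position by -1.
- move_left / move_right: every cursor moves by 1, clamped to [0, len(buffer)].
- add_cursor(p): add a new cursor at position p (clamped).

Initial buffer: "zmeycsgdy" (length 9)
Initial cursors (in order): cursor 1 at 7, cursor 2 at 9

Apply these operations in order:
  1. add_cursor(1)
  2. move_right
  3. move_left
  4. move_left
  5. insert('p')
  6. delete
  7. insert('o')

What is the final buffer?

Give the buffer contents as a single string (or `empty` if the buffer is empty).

After op 1 (add_cursor(1)): buffer="zmeycsgdy" (len 9), cursors c3@1 c1@7 c2@9, authorship .........
After op 2 (move_right): buffer="zmeycsgdy" (len 9), cursors c3@2 c1@8 c2@9, authorship .........
After op 3 (move_left): buffer="zmeycsgdy" (len 9), cursors c3@1 c1@7 c2@8, authorship .........
After op 4 (move_left): buffer="zmeycsgdy" (len 9), cursors c3@0 c1@6 c2@7, authorship .........
After op 5 (insert('p')): buffer="pzmeycspgpdy" (len 12), cursors c3@1 c1@8 c2@10, authorship 3......1.2..
After op 6 (delete): buffer="zmeycsgdy" (len 9), cursors c3@0 c1@6 c2@7, authorship .........
After op 7 (insert('o')): buffer="ozmeycsogody" (len 12), cursors c3@1 c1@8 c2@10, authorship 3......1.2..

Answer: ozmeycsogody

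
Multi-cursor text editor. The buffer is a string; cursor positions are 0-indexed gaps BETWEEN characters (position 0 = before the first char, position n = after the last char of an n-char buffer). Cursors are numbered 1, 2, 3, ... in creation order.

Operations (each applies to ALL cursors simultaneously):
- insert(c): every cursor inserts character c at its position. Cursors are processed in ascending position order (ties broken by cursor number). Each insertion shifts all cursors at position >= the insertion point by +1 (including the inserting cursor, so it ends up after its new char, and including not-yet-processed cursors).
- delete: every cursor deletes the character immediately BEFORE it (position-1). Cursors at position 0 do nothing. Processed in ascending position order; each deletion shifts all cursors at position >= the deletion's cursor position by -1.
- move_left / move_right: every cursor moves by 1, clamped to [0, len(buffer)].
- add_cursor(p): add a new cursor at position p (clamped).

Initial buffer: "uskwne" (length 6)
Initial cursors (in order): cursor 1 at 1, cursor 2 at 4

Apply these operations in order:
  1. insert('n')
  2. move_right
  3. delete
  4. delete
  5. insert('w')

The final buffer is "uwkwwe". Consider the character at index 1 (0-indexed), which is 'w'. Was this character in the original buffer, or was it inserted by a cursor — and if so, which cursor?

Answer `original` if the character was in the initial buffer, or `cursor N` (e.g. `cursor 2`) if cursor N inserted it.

Answer: cursor 1

Derivation:
After op 1 (insert('n')): buffer="unskwnne" (len 8), cursors c1@2 c2@6, authorship .1...2..
After op 2 (move_right): buffer="unskwnne" (len 8), cursors c1@3 c2@7, authorship .1...2..
After op 3 (delete): buffer="unkwne" (len 6), cursors c1@2 c2@5, authorship .1..2.
After op 4 (delete): buffer="ukwe" (len 4), cursors c1@1 c2@3, authorship ....
After op 5 (insert('w')): buffer="uwkwwe" (len 6), cursors c1@2 c2@5, authorship .1..2.
Authorship (.=original, N=cursor N): . 1 . . 2 .
Index 1: author = 1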